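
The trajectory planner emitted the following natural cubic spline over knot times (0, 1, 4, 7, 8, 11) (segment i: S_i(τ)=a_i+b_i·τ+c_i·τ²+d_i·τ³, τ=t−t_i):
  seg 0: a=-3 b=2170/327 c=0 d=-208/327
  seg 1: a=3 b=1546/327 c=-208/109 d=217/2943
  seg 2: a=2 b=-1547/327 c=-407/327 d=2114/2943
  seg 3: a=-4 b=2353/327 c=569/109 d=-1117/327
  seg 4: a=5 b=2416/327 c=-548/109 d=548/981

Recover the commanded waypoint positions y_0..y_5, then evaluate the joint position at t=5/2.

y_0 = S_0(0) = a_0 = -3
y_1 = S_1(0) = a_1 = 3
y_2 = S_2(0) = a_2 = 2
y_3 = S_3(0) = a_3 = -4
y_4 = S_4(0) = a_4 = 5
y_5 = S_4(3) = -3
t_q=5/2 is in segment 1 (τ=3/2); S_1(τ)=5273/872

y_0=-3 y_1=3 y_2=2 y_3=-4 y_4=5 y_5=-3
S(5/2) = 5273/872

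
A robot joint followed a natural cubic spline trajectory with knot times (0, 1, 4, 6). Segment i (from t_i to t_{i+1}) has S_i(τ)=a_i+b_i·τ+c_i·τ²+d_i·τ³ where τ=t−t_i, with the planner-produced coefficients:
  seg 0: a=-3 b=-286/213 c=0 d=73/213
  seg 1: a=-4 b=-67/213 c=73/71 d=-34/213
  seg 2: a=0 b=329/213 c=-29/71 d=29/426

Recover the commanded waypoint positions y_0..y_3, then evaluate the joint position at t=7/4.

y_0=-3 y_1=-4 y_2=0 y_3=2
S(7/4) = -8463/2272

y_0 = S_0(0) = a_0 = -3
y_1 = S_1(0) = a_1 = -4
y_2 = S_2(0) = a_2 = 0
y_3 = S_2(2) = 2
t_q=7/4 is in segment 1 (τ=3/4); S_1(τ)=-8463/2272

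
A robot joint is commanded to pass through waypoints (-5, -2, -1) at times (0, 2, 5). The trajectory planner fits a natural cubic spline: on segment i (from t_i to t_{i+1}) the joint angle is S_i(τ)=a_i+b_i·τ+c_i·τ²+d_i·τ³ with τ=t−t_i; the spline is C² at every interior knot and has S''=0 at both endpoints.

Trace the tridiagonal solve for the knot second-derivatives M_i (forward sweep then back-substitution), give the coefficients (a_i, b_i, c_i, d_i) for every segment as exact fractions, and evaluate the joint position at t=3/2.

Δ: Δ0=3/2, Δ1=1/3
row 1: diag=10, rhs=-7; c'=3/10, d'=-7/10
back: M1=-7/10
M: M0=0, M1=-7/10, M2=0
seg 0: a=-5, c=M0/2=0, d=(M1−M0)/(6·2)=-7/120, b=Δ0−h0·(2M0+M1)/6=26/15
seg 1: a=-2, c=M1/2=-7/20, d=(M2−M1)/(6·3)=7/180, b=Δ1−h1·(2M1+M2)/6=31/30
t_q=3/2 → seg 0, τ=3/2; S=-5+26/15·τ+0·τ²+-7/120·τ³=-831/320

  seg 0: a=-5 b=26/15 c=0 d=-7/120
  seg 1: a=-2 b=31/30 c=-7/20 d=7/180
S(3/2) = -831/320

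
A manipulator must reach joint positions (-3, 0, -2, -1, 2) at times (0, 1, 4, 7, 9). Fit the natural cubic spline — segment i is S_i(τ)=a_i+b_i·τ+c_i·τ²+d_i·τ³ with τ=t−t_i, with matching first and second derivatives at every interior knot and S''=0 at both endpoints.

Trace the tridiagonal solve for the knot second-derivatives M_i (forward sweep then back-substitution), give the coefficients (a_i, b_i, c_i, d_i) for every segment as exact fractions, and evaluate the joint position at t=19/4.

Δ: Δ0=3, Δ1=-2/3, Δ2=1/3, Δ3=3/2
row 1: diag=8, rhs=-22; c'=3/8, d'=-11/4
row 2: denom=12−3·3/8=87/8; d'=(6−3·-11/4)/(87/8)=38/29
row 3: denom=10−3·8/29=266/29; d'=(7−3·38/29)/(266/29)=89/266
back: M3=89/266
back: M2=38/29−8/29·89/266=162/133
back: M1=-11/4−3/8·162/133=-853/266
M: M0=0, M1=-853/266, M2=162/133, M3=89/266, M4=0
seg 0: a=-3, c=M0/2=0, d=(M1−M0)/(6·1)=-853/1596, b=Δ0−h0·(2M0+M1)/6=5641/1596
seg 1: a=0, c=M1/2=-853/532, d=(M2−M1)/(6·3)=1177/4788, b=Δ1−h1·(2M1+M2)/6=1541/798
seg 2: a=-2, c=M2/2=81/133, d=(M3−M2)/(6·3)=-235/4788, b=Δ2−h2·(2M2+M3)/6=-1679/1596
seg 3: a=-1, c=M3/2=89/532, d=(M4−M3)/(6·2)=-89/3192, b=Δ3−h3·(2M3+M4)/6=1019/798
t_q=19/4 → seg 2, τ=3/4; S=-2+-1679/1596·τ+81/133·τ²+-235/4788·τ³=-84001/34048

  seg 0: a=-3 b=5641/1596 c=0 d=-853/1596
  seg 1: a=0 b=1541/798 c=-853/532 d=1177/4788
  seg 2: a=-2 b=-1679/1596 c=81/133 d=-235/4788
  seg 3: a=-1 b=1019/798 c=89/532 d=-89/3192
S(19/4) = -84001/34048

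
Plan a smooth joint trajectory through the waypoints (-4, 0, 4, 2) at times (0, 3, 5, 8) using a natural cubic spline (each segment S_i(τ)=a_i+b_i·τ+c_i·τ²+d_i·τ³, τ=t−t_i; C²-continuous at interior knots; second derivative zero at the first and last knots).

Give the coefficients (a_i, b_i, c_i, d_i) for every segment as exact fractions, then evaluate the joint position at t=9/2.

  seg 0: a=-4 b=23/24 c=0 d=1/24
  seg 1: a=0 b=25/12 c=3/8 d=-5/24
  seg 2: a=4 b=13/12 c=-7/8 d=7/72
S(9/2) = 209/64

Δ: Δ0=4/3, Δ1=2, Δ2=-2/3
row 1: diag=10, rhs=4; c'=1/5, d'=2/5
row 2: denom=10−2·1/5=48/5; d'=(-16−2·2/5)/(48/5)=-7/4
back: M2=-7/4
back: M1=2/5−1/5·-7/4=3/4
M: M0=0, M1=3/4, M2=-7/4, M3=0
seg 0: a=-4, c=M0/2=0, d=(M1−M0)/(6·3)=1/24, b=Δ0−h0·(2M0+M1)/6=23/24
seg 1: a=0, c=M1/2=3/8, d=(M2−M1)/(6·2)=-5/24, b=Δ1−h1·(2M1+M2)/6=25/12
seg 2: a=4, c=M2/2=-7/8, d=(M3−M2)/(6·3)=7/72, b=Δ2−h2·(2M2+M3)/6=13/12
t_q=9/2 → seg 1, τ=3/2; S=0+25/12·τ+3/8·τ²+-5/24·τ³=209/64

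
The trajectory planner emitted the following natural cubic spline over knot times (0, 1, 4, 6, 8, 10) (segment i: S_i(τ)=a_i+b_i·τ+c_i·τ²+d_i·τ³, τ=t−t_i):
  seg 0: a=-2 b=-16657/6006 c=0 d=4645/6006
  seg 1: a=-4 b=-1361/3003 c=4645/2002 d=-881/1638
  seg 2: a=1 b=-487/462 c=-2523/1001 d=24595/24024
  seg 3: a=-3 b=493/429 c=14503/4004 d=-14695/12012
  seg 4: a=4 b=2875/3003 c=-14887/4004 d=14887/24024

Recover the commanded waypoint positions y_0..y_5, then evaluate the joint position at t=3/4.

y_0=-2 y_1=-4 y_2=1 y_3=-3 y_4=4 y_5=-4
S(3/4) = -68709/18304

y_0 = S_0(0) = a_0 = -2
y_1 = S_1(0) = a_1 = -4
y_2 = S_2(0) = a_2 = 1
y_3 = S_3(0) = a_3 = -3
y_4 = S_4(0) = a_4 = 4
y_5 = S_4(2) = -4
t_q=3/4 is in segment 0 (τ=3/4); S_0(τ)=-68709/18304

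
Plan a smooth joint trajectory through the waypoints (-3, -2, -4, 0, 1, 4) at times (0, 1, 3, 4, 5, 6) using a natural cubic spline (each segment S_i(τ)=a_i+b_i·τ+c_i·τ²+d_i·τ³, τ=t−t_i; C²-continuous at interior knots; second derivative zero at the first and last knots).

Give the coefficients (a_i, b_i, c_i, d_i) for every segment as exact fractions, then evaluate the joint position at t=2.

Δ: Δ0=1, Δ1=-1, Δ2=4, Δ3=1, Δ4=3
row 1: diag=6, rhs=-12; c'=1/3, d'=-2
row 2: denom=6−2·1/3=16/3; d'=(30−2·-2)/(16/3)=51/8
row 3: denom=4−1·3/16=61/16; d'=(-18−1·51/8)/(61/16)=-390/61
row 4: denom=4−1·16/61=228/61; d'=(12−1·-390/61)/(228/61)=187/38
back: M4=187/38
back: M3=-390/61−16/61·187/38=-146/19
back: M2=51/8−3/16·-146/19=297/38
back: M1=-2−1/3·297/38=-175/38
M: M0=0, M1=-175/38, M2=297/38, M3=-146/19, M4=187/38, M5=0
seg 0: a=-3, c=M0/2=0, d=(M1−M0)/(6·1)=-175/228, b=Δ0−h0·(2M0+M1)/6=403/228
seg 1: a=-2, c=M1/2=-175/76, d=(M2−M1)/(6·2)=59/57, b=Δ1−h1·(2M1+M2)/6=-61/114
seg 2: a=-4, c=M2/2=297/76, d=(M3−M2)/(6·1)=-31/12, b=Δ2−h2·(2M2+M3)/6=305/114
seg 3: a=0, c=M3/2=-73/19, d=(M4−M3)/(6·1)=479/228, b=Δ3−h3·(2M3+M4)/6=625/228
seg 4: a=1, c=M4/2=187/76, d=(M5−M4)/(6·1)=-187/228, b=Δ4−h4·(2M4+M5)/6=155/114
t_q=2 → seg 1, τ=1; S=-2+-61/114·τ+-175/76·τ²+59/57·τ³=-289/76

  seg 0: a=-3 b=403/228 c=0 d=-175/228
  seg 1: a=-2 b=-61/114 c=-175/76 d=59/57
  seg 2: a=-4 b=305/114 c=297/76 d=-31/12
  seg 3: a=0 b=625/228 c=-73/19 d=479/228
  seg 4: a=1 b=155/114 c=187/76 d=-187/228
S(2) = -289/76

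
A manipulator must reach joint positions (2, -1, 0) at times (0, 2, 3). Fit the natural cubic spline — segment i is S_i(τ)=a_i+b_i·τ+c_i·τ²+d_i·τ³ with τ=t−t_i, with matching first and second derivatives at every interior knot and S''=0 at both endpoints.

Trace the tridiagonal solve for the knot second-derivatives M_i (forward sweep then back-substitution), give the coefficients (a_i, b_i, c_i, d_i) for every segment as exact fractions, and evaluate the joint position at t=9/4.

  seg 0: a=2 b=-7/3 c=0 d=5/24
  seg 1: a=-1 b=1/6 c=5/4 d=-5/12
S(9/4) = -227/256

Δ: Δ0=-3/2, Δ1=1
row 1: diag=6, rhs=15; c'=1/6, d'=5/2
back: M1=5/2
M: M0=0, M1=5/2, M2=0
seg 0: a=2, c=M0/2=0, d=(M1−M0)/(6·2)=5/24, b=Δ0−h0·(2M0+M1)/6=-7/3
seg 1: a=-1, c=M1/2=5/4, d=(M2−M1)/(6·1)=-5/12, b=Δ1−h1·(2M1+M2)/6=1/6
t_q=9/4 → seg 1, τ=1/4; S=-1+1/6·τ+5/4·τ²+-5/12·τ³=-227/256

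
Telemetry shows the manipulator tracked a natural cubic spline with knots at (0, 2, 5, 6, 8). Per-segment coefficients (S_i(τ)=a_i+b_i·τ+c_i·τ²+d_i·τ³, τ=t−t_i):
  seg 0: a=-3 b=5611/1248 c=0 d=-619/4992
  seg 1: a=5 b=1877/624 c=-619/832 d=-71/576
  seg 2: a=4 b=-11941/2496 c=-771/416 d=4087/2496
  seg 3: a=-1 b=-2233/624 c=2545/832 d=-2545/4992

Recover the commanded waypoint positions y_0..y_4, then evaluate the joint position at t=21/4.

y_0 = S_0(0) = a_0 = -3
y_1 = S_1(0) = a_1 = 5
y_2 = S_2(0) = a_2 = 4
y_3 = S_3(0) = a_3 = -1
y_4 = S_3(2) = 0
t_q=21/4 is in segment 2 (τ=1/4); S_2(τ)=144501/53248

y_0=-3 y_1=5 y_2=4 y_3=-1 y_4=0
S(21/4) = 144501/53248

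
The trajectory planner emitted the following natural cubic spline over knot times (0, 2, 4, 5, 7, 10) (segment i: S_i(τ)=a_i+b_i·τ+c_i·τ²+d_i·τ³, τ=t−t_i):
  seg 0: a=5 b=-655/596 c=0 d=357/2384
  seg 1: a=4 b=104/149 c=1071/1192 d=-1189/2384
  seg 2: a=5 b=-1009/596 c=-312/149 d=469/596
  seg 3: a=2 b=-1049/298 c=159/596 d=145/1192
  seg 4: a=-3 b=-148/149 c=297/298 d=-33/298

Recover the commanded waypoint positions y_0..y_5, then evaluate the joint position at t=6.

y_0 = S_0(0) = a_0 = 5
y_1 = S_1(0) = a_1 = 4
y_2 = S_2(0) = a_2 = 5
y_3 = S_3(0) = a_3 = 2
y_4 = S_4(0) = a_4 = -3
y_5 = S_4(3) = 0
t_q=6 is in segment 3 (τ=1); S_3(τ)=-1349/1192

y_0=5 y_1=4 y_2=5 y_3=2 y_4=-3 y_5=0
S(6) = -1349/1192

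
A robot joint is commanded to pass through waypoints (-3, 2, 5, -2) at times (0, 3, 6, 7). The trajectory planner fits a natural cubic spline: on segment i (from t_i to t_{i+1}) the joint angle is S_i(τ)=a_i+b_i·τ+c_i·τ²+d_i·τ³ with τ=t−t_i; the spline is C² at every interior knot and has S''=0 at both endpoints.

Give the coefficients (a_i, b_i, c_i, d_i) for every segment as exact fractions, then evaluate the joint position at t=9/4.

  seg 0: a=-3 b=89/87 c=0 d=56/783
  seg 1: a=2 b=257/87 c=56/87 d=-338/783
  seg 2: a=5 b=-421/87 c=-94/29 d=94/87
S(9/4) = 27/232

Δ: Δ0=5/3, Δ1=1, Δ2=-7
row 1: diag=12, rhs=-4; c'=1/4, d'=-1/3
row 2: denom=8−3·1/4=29/4; d'=(-48−3·-1/3)/(29/4)=-188/29
back: M2=-188/29
back: M1=-1/3−1/4·-188/29=112/87
M: M0=0, M1=112/87, M2=-188/29, M3=0
seg 0: a=-3, c=M0/2=0, d=(M1−M0)/(6·3)=56/783, b=Δ0−h0·(2M0+M1)/6=89/87
seg 1: a=2, c=M1/2=56/87, d=(M2−M1)/(6·3)=-338/783, b=Δ1−h1·(2M1+M2)/6=257/87
seg 2: a=5, c=M2/2=-94/29, d=(M3−M2)/(6·1)=94/87, b=Δ2−h2·(2M2+M3)/6=-421/87
t_q=9/4 → seg 0, τ=9/4; S=-3+89/87·τ+0·τ²+56/783·τ³=27/232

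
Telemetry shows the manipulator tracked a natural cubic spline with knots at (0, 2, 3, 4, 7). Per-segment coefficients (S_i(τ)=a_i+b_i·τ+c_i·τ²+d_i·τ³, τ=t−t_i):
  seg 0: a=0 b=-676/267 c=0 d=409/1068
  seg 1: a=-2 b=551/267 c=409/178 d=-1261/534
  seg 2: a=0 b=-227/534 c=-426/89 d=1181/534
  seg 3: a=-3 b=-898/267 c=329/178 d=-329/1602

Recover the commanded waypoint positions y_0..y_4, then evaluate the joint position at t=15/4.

y_0 = S_0(0) = a_0 = 0
y_1 = S_1(0) = a_1 = -2
y_2 = S_2(0) = a_2 = 0
y_3 = S_3(0) = a_3 = -3
y_4 = S_3(3) = -2
t_q=15/4 is in segment 2 (τ=3/4); S_2(τ)=-23675/11392

y_0=0 y_1=-2 y_2=0 y_3=-3 y_4=-2
S(15/4) = -23675/11392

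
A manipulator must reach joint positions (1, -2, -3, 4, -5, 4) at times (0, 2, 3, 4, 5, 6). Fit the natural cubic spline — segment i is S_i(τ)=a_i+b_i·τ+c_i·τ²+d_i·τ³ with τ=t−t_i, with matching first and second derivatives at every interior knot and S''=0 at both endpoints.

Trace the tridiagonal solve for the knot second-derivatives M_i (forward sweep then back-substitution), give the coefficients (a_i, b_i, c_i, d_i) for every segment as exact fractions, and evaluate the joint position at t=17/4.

Δ: Δ0=-3/2, Δ1=-1, Δ2=7, Δ3=-9, Δ4=9
row 1: diag=6, rhs=3; c'=1/6, d'=1/2
row 2: denom=4−1·1/6=23/6; d'=(48−1·1/2)/(23/6)=285/23
row 3: denom=4−1·6/23=86/23; d'=(-96−1·285/23)/(86/23)=-2493/86
row 4: denom=4−1·23/86=321/86; d'=(108−1·-2493/86)/(321/86)=3927/107
back: M4=3927/107
back: M3=-2493/86−23/86·3927/107=-4152/107
back: M2=285/23−6/23·-4152/107=2409/107
back: M1=1/2−1/6·2409/107=-348/107
M: M0=0, M1=-348/107, M2=2409/107, M3=-4152/107, M4=3927/107, M5=0
seg 0: a=1, c=M0/2=0, d=(M1−M0)/(6·2)=-29/107, b=Δ0−h0·(2M0+M1)/6=-89/214
seg 1: a=-2, c=M1/2=-174/107, d=(M2−M1)/(6·1)=919/214, b=Δ1−h1·(2M1+M2)/6=-785/214
seg 2: a=-3, c=M2/2=2409/214, d=(M3−M2)/(6·1)=-2187/214, b=Δ2−h2·(2M2+M3)/6=638/107
seg 3: a=4, c=M3/2=-2076/107, d=(M4−M3)/(6·1)=2693/214, b=Δ3−h3·(2M3+M4)/6=-467/214
seg 4: a=-5, c=M4/2=3927/214, d=(M5−M4)/(6·1)=-1309/214, b=Δ4−h4·(2M4+M5)/6=-346/107
t_q=17/4 → seg 3, τ=1/4; S=4+-467/214·τ+-2076/107·τ²+2693/214·τ³=33397/13696

  seg 0: a=1 b=-89/214 c=0 d=-29/107
  seg 1: a=-2 b=-785/214 c=-174/107 d=919/214
  seg 2: a=-3 b=638/107 c=2409/214 d=-2187/214
  seg 3: a=4 b=-467/214 c=-2076/107 d=2693/214
  seg 4: a=-5 b=-346/107 c=3927/214 d=-1309/214
S(17/4) = 33397/13696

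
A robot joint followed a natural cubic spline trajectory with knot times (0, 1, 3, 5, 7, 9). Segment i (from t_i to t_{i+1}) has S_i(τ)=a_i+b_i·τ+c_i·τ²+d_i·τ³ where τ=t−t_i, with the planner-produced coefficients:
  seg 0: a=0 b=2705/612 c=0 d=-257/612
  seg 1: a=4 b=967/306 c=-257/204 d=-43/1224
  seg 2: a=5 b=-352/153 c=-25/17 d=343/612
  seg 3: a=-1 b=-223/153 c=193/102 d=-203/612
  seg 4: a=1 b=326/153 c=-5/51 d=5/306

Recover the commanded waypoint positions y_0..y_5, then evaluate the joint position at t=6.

y_0=0 y_1=4 y_2=5 y_3=-1 y_4=1 y_5=5
S(6) = -61/68

y_0 = S_0(0) = a_0 = 0
y_1 = S_1(0) = a_1 = 4
y_2 = S_2(0) = a_2 = 5
y_3 = S_3(0) = a_3 = -1
y_4 = S_4(0) = a_4 = 1
y_5 = S_4(2) = 5
t_q=6 is in segment 3 (τ=1); S_3(τ)=-61/68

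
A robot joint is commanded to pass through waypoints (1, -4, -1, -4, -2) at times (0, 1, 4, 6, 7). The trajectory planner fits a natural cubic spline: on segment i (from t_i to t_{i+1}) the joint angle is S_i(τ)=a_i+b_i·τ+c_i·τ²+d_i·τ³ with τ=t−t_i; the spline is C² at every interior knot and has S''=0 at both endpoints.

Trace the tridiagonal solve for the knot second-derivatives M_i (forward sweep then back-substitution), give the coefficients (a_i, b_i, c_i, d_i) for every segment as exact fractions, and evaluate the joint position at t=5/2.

  seg 0: a=1 b=-1186/197 c=0 d=201/197
  seg 1: a=-4 b=-583/197 c=603/197 d=-343/591
  seg 2: a=-1 b=-52/197 c=-426/197 d=1217/1576
  seg 3: a=-4 b=139/394 c=1947/788 d=-649/788
S(5/2) = -5533/1576

Δ: Δ0=-5, Δ1=1, Δ2=-3/2, Δ3=2
row 1: diag=8, rhs=36; c'=3/8, d'=9/2
row 2: denom=10−3·3/8=71/8; d'=(-15−3·9/2)/(71/8)=-228/71
row 3: denom=6−2·16/71=394/71; d'=(21−2·-228/71)/(394/71)=1947/394
back: M3=1947/394
back: M2=-228/71−16/71·1947/394=-852/197
back: M1=9/2−3/8·-852/197=1206/197
M: M0=0, M1=1206/197, M2=-852/197, M3=1947/394, M4=0
seg 0: a=1, c=M0/2=0, d=(M1−M0)/(6·1)=201/197, b=Δ0−h0·(2M0+M1)/6=-1186/197
seg 1: a=-4, c=M1/2=603/197, d=(M2−M1)/(6·3)=-343/591, b=Δ1−h1·(2M1+M2)/6=-583/197
seg 2: a=-1, c=M2/2=-426/197, d=(M3−M2)/(6·2)=1217/1576, b=Δ2−h2·(2M2+M3)/6=-52/197
seg 3: a=-4, c=M3/2=1947/788, d=(M4−M3)/(6·1)=-649/788, b=Δ3−h3·(2M3+M4)/6=139/394
t_q=5/2 → seg 1, τ=3/2; S=-4+-583/197·τ+603/197·τ²+-343/591·τ³=-5533/1576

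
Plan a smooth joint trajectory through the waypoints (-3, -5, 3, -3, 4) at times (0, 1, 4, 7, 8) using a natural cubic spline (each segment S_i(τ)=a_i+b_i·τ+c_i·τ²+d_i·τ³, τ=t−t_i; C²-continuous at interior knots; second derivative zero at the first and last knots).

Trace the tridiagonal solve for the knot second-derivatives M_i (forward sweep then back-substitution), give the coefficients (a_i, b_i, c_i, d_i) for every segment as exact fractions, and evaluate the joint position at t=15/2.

  seg 0: a=-3 b=-1847/624 c=0 d=599/624
  seg 1: a=-5 b=-25/312 c=599/208 d=-3677/5616
  seg 2: a=3 b=-23/48 c=-235/78 d=4691/5616
  seg 3: a=-3 b=1247/312 c=937/208 d=-937/624
S(15/2) = -105/1664

Δ: Δ0=-2, Δ1=8/3, Δ2=-2, Δ3=7
row 1: diag=8, rhs=28; c'=3/8, d'=7/2
row 2: denom=12−3·3/8=87/8; d'=(-28−3·7/2)/(87/8)=-308/87
row 3: denom=8−3·8/29=208/29; d'=(54−3·-308/87)/(208/29)=937/104
back: M3=937/104
back: M2=-308/87−8/29·937/104=-235/39
back: M1=7/2−3/8·-235/39=599/104
M: M0=0, M1=599/104, M2=-235/39, M3=937/104, M4=0
seg 0: a=-3, c=M0/2=0, d=(M1−M0)/(6·1)=599/624, b=Δ0−h0·(2M0+M1)/6=-1847/624
seg 1: a=-5, c=M1/2=599/208, d=(M2−M1)/(6·3)=-3677/5616, b=Δ1−h1·(2M1+M2)/6=-25/312
seg 2: a=3, c=M2/2=-235/78, d=(M3−M2)/(6·3)=4691/5616, b=Δ2−h2·(2M2+M3)/6=-23/48
seg 3: a=-3, c=M3/2=937/208, d=(M4−M3)/(6·1)=-937/624, b=Δ3−h3·(2M3+M4)/6=1247/312
t_q=15/2 → seg 3, τ=1/2; S=-3+1247/312·τ+937/208·τ²+-937/624·τ³=-105/1664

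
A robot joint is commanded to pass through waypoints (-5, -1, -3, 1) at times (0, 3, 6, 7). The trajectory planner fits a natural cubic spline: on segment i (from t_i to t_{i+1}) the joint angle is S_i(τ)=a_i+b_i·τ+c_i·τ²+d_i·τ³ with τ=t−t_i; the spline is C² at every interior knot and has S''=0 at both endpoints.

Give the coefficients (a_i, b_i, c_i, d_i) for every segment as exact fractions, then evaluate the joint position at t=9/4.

  seg 0: a=-5 b=206/87 c=0 d=-10/87
  seg 1: a=-1 b=-64/87 c=-30/29 d=92/261
  seg 2: a=-3 b=224/87 c=62/29 d=-62/87
S(9/4) = -911/928

Δ: Δ0=4/3, Δ1=-2/3, Δ2=4
row 1: diag=12, rhs=-12; c'=1/4, d'=-1
row 2: denom=8−3·1/4=29/4; d'=(28−3·-1)/(29/4)=124/29
back: M2=124/29
back: M1=-1−1/4·124/29=-60/29
M: M0=0, M1=-60/29, M2=124/29, M3=0
seg 0: a=-5, c=M0/2=0, d=(M1−M0)/(6·3)=-10/87, b=Δ0−h0·(2M0+M1)/6=206/87
seg 1: a=-1, c=M1/2=-30/29, d=(M2−M1)/(6·3)=92/261, b=Δ1−h1·(2M1+M2)/6=-64/87
seg 2: a=-3, c=M2/2=62/29, d=(M3−M2)/(6·1)=-62/87, b=Δ2−h2·(2M2+M3)/6=224/87
t_q=9/4 → seg 0, τ=9/4; S=-5+206/87·τ+0·τ²+-10/87·τ³=-911/928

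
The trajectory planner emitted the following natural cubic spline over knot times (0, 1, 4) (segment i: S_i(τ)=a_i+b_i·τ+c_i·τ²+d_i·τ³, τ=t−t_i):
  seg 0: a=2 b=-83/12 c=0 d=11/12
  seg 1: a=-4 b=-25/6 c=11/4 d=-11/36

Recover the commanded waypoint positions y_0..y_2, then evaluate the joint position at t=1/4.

y_0=2 y_1=-4 y_2=0
S(1/4) = 73/256

y_0 = S_0(0) = a_0 = 2
y_1 = S_1(0) = a_1 = -4
y_2 = S_1(3) = 0
t_q=1/4 is in segment 0 (τ=1/4); S_0(τ)=73/256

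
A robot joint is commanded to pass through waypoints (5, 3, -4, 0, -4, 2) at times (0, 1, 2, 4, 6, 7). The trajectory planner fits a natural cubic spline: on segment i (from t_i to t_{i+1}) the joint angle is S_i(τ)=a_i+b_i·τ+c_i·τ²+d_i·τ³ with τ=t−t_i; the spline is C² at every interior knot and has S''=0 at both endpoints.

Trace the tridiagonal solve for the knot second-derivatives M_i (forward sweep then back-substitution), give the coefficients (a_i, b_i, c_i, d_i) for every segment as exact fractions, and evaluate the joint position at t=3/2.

  seg 0: a=5 b=-39/229 c=0 d=-419/229
  seg 1: a=3 b=-1296/229 c=-1257/229 d=950/229
  seg 2: a=-4 b=-960/229 c=1593/229 d=-442/229
  seg 3: a=0 b=108/229 c=-1059/229 d=388/229
  seg 4: a=-4 b=528/229 c=1269/229 d=-423/229
S(3/2) = -313/458

Δ: Δ0=-2, Δ1=-7, Δ2=2, Δ3=-2, Δ4=6
row 1: diag=4, rhs=-30; c'=1/4, d'=-15/2
row 2: denom=6−1·1/4=23/4; d'=(54−1·-15/2)/(23/4)=246/23
row 3: denom=8−2·8/23=168/23; d'=(-24−2·246/23)/(168/23)=-87/14
row 4: denom=6−2·23/84=229/42; d'=(48−2·-87/14)/(229/42)=2538/229
back: M4=2538/229
back: M3=-87/14−23/84·2538/229=-2118/229
back: M2=246/23−8/23·-2118/229=3186/229
back: M1=-15/2−1/4·3186/229=-2514/229
M: M0=0, M1=-2514/229, M2=3186/229, M3=-2118/229, M4=2538/229, M5=0
seg 0: a=5, c=M0/2=0, d=(M1−M0)/(6·1)=-419/229, b=Δ0−h0·(2M0+M1)/6=-39/229
seg 1: a=3, c=M1/2=-1257/229, d=(M2−M1)/(6·1)=950/229, b=Δ1−h1·(2M1+M2)/6=-1296/229
seg 2: a=-4, c=M2/2=1593/229, d=(M3−M2)/(6·2)=-442/229, b=Δ2−h2·(2M2+M3)/6=-960/229
seg 3: a=0, c=M3/2=-1059/229, d=(M4−M3)/(6·2)=388/229, b=Δ3−h3·(2M3+M4)/6=108/229
seg 4: a=-4, c=M4/2=1269/229, d=(M5−M4)/(6·1)=-423/229, b=Δ4−h4·(2M4+M5)/6=528/229
t_q=3/2 → seg 1, τ=1/2; S=3+-1296/229·τ+-1257/229·τ²+950/229·τ³=-313/458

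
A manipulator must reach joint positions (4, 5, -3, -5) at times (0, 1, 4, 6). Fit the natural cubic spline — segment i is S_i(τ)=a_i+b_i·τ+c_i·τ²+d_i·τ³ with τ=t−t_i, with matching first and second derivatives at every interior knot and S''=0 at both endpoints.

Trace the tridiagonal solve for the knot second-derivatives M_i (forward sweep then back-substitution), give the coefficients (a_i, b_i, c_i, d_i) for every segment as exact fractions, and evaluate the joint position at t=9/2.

Δ: Δ0=1, Δ1=-8/3, Δ2=-1
row 1: diag=8, rhs=-22; c'=3/8, d'=-11/4
row 2: denom=10−3·3/8=71/8; d'=(10−3·-11/4)/(71/8)=146/71
back: M2=146/71
back: M1=-11/4−3/8·146/71=-250/71
M: M0=0, M1=-250/71, M2=146/71, M3=0
seg 0: a=4, c=M0/2=0, d=(M1−M0)/(6·1)=-125/213, b=Δ0−h0·(2M0+M1)/6=338/213
seg 1: a=5, c=M1/2=-125/71, d=(M2−M1)/(6·3)=22/71, b=Δ1−h1·(2M1+M2)/6=-37/213
seg 2: a=-3, c=M2/2=73/71, d=(M3−M2)/(6·2)=-73/426, b=Δ2−h2·(2M2+M3)/6=-505/213
t_q=9/2 → seg 2, τ=1/2; S=-3+-505/213·τ+73/71·τ²+-73/426·τ³=-4487/1136

  seg 0: a=4 b=338/213 c=0 d=-125/213
  seg 1: a=5 b=-37/213 c=-125/71 d=22/71
  seg 2: a=-3 b=-505/213 c=73/71 d=-73/426
S(9/2) = -4487/1136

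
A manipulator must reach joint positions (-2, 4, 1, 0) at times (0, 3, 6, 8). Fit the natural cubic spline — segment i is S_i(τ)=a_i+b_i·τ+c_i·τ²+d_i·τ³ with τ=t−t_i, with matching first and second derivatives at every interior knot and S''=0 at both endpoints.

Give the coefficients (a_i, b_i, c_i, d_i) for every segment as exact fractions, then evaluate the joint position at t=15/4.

Δ: Δ0=2, Δ1=-1, Δ2=-1/2
row 1: diag=12, rhs=-18; c'=1/4, d'=-3/2
row 2: denom=10−3·1/4=37/4; d'=(3−3·-3/2)/(37/4)=30/37
back: M2=30/37
back: M1=-3/2−1/4·30/37=-63/37
M: M0=0, M1=-63/37, M2=30/37, M3=0
seg 0: a=-2, c=M0/2=0, d=(M1−M0)/(6·3)=-7/74, b=Δ0−h0·(2M0+M1)/6=211/74
seg 1: a=4, c=M1/2=-63/74, d=(M2−M1)/(6·3)=31/222, b=Δ1−h1·(2M1+M2)/6=11/37
seg 2: a=1, c=M2/2=15/37, d=(M3−M2)/(6·2)=-5/74, b=Δ2−h2·(2M2+M3)/6=-77/74
t_q=15/4 → seg 1, τ=3/4; S=4+11/37·τ+-63/74·τ²+31/222·τ³=18011/4736

  seg 0: a=-2 b=211/74 c=0 d=-7/74
  seg 1: a=4 b=11/37 c=-63/74 d=31/222
  seg 2: a=1 b=-77/74 c=15/37 d=-5/74
S(15/4) = 18011/4736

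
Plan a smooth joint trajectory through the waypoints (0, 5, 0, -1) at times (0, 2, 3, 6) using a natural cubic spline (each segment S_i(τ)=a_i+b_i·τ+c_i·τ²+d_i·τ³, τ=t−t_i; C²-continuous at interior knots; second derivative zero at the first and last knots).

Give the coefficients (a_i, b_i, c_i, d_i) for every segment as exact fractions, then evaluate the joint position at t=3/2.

  seg 0: a=0 b=1481/282 c=0 d=-97/141
  seg 1: a=5 b=-847/282 c=-194/47 d=601/282
  seg 2: a=0 b=-686/141 c=213/94 d=-71/282
S(3/2) = 2089/376

Δ: Δ0=5/2, Δ1=-5, Δ2=-1/3
row 1: diag=6, rhs=-45; c'=1/6, d'=-15/2
row 2: denom=8−1·1/6=47/6; d'=(28−1·-15/2)/(47/6)=213/47
back: M2=213/47
back: M1=-15/2−1/6·213/47=-388/47
M: M0=0, M1=-388/47, M2=213/47, M3=0
seg 0: a=0, c=M0/2=0, d=(M1−M0)/(6·2)=-97/141, b=Δ0−h0·(2M0+M1)/6=1481/282
seg 1: a=5, c=M1/2=-194/47, d=(M2−M1)/(6·1)=601/282, b=Δ1−h1·(2M1+M2)/6=-847/282
seg 2: a=0, c=M2/2=213/94, d=(M3−M2)/(6·3)=-71/282, b=Δ2−h2·(2M2+M3)/6=-686/141
t_q=3/2 → seg 0, τ=3/2; S=0+1481/282·τ+0·τ²+-97/141·τ³=2089/376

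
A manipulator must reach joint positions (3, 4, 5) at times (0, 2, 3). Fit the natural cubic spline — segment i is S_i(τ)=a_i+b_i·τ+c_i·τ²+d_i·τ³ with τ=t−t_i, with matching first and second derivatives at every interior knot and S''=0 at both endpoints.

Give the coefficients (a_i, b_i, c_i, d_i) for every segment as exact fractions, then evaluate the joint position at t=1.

  seg 0: a=3 b=1/3 c=0 d=1/24
  seg 1: a=4 b=5/6 c=1/4 d=-1/12
S(1) = 27/8

Δ: Δ0=1/2, Δ1=1
row 1: diag=6, rhs=3; c'=1/6, d'=1/2
back: M1=1/2
M: M0=0, M1=1/2, M2=0
seg 0: a=3, c=M0/2=0, d=(M1−M0)/(6·2)=1/24, b=Δ0−h0·(2M0+M1)/6=1/3
seg 1: a=4, c=M1/2=1/4, d=(M2−M1)/(6·1)=-1/12, b=Δ1−h1·(2M1+M2)/6=5/6
t_q=1 → seg 0, τ=1; S=3+1/3·τ+0·τ²+1/24·τ³=27/8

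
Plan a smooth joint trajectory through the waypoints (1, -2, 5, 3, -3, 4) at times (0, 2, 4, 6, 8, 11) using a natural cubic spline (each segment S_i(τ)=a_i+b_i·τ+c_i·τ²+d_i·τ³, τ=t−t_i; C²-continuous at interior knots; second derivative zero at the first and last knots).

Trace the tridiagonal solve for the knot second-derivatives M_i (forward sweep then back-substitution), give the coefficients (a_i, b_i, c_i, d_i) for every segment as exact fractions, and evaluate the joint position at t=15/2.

  seg 0: a=1 b=-2468/795 c=0 d=2551/6360
  seg 1: a=-2 b=2717/1590 c=2551/1060 d=-961/1272
  seg 2: a=5 b=1804/795 c=-1127/530 d=391/1590
  seg 3: a=3 b=-2612/795 c=-69/106 d=631/1590
  seg 4: a=-3 b=-896/795 c=917/530 d=-917/4770
S(15/2) = -8707/4240

Δ: Δ0=-3/2, Δ1=7/2, Δ2=-1, Δ3=-3, Δ4=7/3
row 1: diag=8, rhs=30; c'=1/4, d'=15/4
row 2: denom=8−2·1/4=15/2; d'=(-27−2·15/4)/(15/2)=-23/5
row 3: denom=8−2·4/15=112/15; d'=(-12−2·-23/5)/(112/15)=-3/8
row 4: denom=10−2·15/56=265/28; d'=(32−2·-3/8)/(265/28)=917/265
back: M4=917/265
back: M3=-3/8−15/56·917/265=-69/53
back: M2=-23/5−4/15·-69/53=-1127/265
back: M1=15/4−1/4·-1127/265=2551/530
M: M0=0, M1=2551/530, M2=-1127/265, M3=-69/53, M4=917/265, M5=0
seg 0: a=1, c=M0/2=0, d=(M1−M0)/(6·2)=2551/6360, b=Δ0−h0·(2M0+M1)/6=-2468/795
seg 1: a=-2, c=M1/2=2551/1060, d=(M2−M1)/(6·2)=-961/1272, b=Δ1−h1·(2M1+M2)/6=2717/1590
seg 2: a=5, c=M2/2=-1127/530, d=(M3−M2)/(6·2)=391/1590, b=Δ2−h2·(2M2+M3)/6=1804/795
seg 3: a=3, c=M3/2=-69/106, d=(M4−M3)/(6·2)=631/1590, b=Δ3−h3·(2M3+M4)/6=-2612/795
seg 4: a=-3, c=M4/2=917/530, d=(M5−M4)/(6·3)=-917/4770, b=Δ4−h4·(2M4+M5)/6=-896/795
t_q=15/2 → seg 3, τ=3/2; S=3+-2612/795·τ+-69/106·τ²+631/1590·τ³=-8707/4240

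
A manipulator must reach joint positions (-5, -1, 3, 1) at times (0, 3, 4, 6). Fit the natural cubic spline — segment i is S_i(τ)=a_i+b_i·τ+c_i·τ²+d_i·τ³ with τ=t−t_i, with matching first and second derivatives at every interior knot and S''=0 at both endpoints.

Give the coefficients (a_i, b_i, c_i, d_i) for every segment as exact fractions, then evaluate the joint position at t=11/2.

Δ: Δ0=4/3, Δ1=4, Δ2=-1
row 1: diag=8, rhs=16; c'=1/8, d'=2
row 2: denom=6−1·1/8=47/8; d'=(-30−1·2)/(47/8)=-256/47
back: M2=-256/47
back: M1=2−1/8·-256/47=126/47
M: M0=0, M1=126/47, M2=-256/47, M3=0
seg 0: a=-5, c=M0/2=0, d=(M1−M0)/(6·3)=7/47, b=Δ0−h0·(2M0+M1)/6=-1/141
seg 1: a=-1, c=M1/2=63/47, d=(M2−M1)/(6·1)=-191/141, b=Δ1−h1·(2M1+M2)/6=566/141
seg 2: a=3, c=M2/2=-128/47, d=(M3−M2)/(6·2)=64/141, b=Δ2−h2·(2M2+M3)/6=371/141
t_q=11/2 → seg 2, τ=3/2; S=3+371/141·τ+-128/47·τ²+64/141·τ³=221/94

  seg 0: a=-5 b=-1/141 c=0 d=7/47
  seg 1: a=-1 b=566/141 c=63/47 d=-191/141
  seg 2: a=3 b=371/141 c=-128/47 d=64/141
S(11/2) = 221/94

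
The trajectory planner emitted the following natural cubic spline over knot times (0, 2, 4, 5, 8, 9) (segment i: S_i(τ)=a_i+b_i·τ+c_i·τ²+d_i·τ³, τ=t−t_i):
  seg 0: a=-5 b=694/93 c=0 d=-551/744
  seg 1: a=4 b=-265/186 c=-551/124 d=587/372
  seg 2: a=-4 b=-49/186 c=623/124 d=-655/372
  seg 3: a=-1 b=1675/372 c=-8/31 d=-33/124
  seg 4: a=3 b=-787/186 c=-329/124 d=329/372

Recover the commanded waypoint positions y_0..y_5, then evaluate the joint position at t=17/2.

y_0=-5 y_1=4 y_2=-4 y_3=-1 y_4=3 y_5=-3
S(17/2) = 329/992

y_0 = S_0(0) = a_0 = -5
y_1 = S_1(0) = a_1 = 4
y_2 = S_2(0) = a_2 = -4
y_3 = S_3(0) = a_3 = -1
y_4 = S_4(0) = a_4 = 3
y_5 = S_4(1) = -3
t_q=17/2 is in segment 4 (τ=1/2); S_4(τ)=329/992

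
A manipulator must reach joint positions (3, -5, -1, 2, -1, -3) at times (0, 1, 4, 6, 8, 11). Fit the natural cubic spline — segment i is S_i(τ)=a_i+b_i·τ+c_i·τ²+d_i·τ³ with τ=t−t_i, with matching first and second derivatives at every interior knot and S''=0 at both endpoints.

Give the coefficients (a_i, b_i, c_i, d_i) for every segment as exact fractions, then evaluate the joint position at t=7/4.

Δ: Δ0=-8, Δ1=4/3, Δ2=3/2, Δ3=-3/2, Δ4=-2/3
row 1: diag=8, rhs=56; c'=3/8, d'=7
row 2: denom=10−3·3/8=71/8; d'=(1−3·7)/(71/8)=-160/71
row 3: denom=8−2·16/71=536/71; d'=(-18−2·-160/71)/(536/71)=-479/268
row 4: denom=10−2·71/268=1269/134; d'=(5−2·-479/268)/(1269/134)=383/423
back: M4=383/423
back: M3=-479/268−71/268·383/423=-1715/846
back: M2=-160/71−16/71·-1715/846=-760/423
back: M1=7−3/8·-760/423=1082/141
M: M0=0, M1=1082/141, M2=-760/423, M3=-1715/846, M4=383/423, M5=0
seg 0: a=3, c=M0/2=0, d=(M1−M0)/(6·1)=541/423, b=Δ0−h0·(2M0+M1)/6=-3925/423
seg 1: a=-5, c=M1/2=541/141, d=(M2−M1)/(6·3)=-2003/3807, b=Δ1−h1·(2M1+M2)/6=-2302/423
seg 2: a=-1, c=M2/2=-380/423, d=(M3−M2)/(6·2)=-65/3384, b=Δ2−h2·(2M2+M3)/6=1427/423
seg 3: a=2, c=M3/2=-1715/1692, d=(M4−M3)/(6·2)=827/3384, b=Δ3−h3·(2M3+M4)/6=-127/282
seg 4: a=-1, c=M4/2=383/846, d=(M5−M4)/(6·3)=-383/7614, b=Δ4−h4·(2M4+M5)/6=-665/423
t_q=7/4 → seg 1, τ=3/4; S=-5+-2302/423·τ+541/141·τ²+-2003/3807·τ³=-21493/3008

  seg 0: a=3 b=-3925/423 c=0 d=541/423
  seg 1: a=-5 b=-2302/423 c=541/141 d=-2003/3807
  seg 2: a=-1 b=1427/423 c=-380/423 d=-65/3384
  seg 3: a=2 b=-127/282 c=-1715/1692 d=827/3384
  seg 4: a=-1 b=-665/423 c=383/846 d=-383/7614
S(7/4) = -21493/3008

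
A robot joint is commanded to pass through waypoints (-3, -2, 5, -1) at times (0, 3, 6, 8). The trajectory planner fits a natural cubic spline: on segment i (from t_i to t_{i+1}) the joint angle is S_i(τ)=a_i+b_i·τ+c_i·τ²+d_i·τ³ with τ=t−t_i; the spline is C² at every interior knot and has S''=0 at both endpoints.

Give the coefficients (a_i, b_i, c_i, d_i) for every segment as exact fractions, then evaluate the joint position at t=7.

  seg 0: a=-3 b=-71/111 c=0 d=4/37
  seg 1: a=-2 b=253/111 c=36/37 d=-106/333
  seg 2: a=5 b=-53/111 c=-70/37 d=35/111
S(7) = 109/37

Δ: Δ0=1/3, Δ1=7/3, Δ2=-3
row 1: diag=12, rhs=12; c'=1/4, d'=1
row 2: denom=10−3·1/4=37/4; d'=(-32−3·1)/(37/4)=-140/37
back: M2=-140/37
back: M1=1−1/4·-140/37=72/37
M: M0=0, M1=72/37, M2=-140/37, M3=0
seg 0: a=-3, c=M0/2=0, d=(M1−M0)/(6·3)=4/37, b=Δ0−h0·(2M0+M1)/6=-71/111
seg 1: a=-2, c=M1/2=36/37, d=(M2−M1)/(6·3)=-106/333, b=Δ1−h1·(2M1+M2)/6=253/111
seg 2: a=5, c=M2/2=-70/37, d=(M3−M2)/(6·2)=35/111, b=Δ2−h2·(2M2+M3)/6=-53/111
t_q=7 → seg 2, τ=1; S=5+-53/111·τ+-70/37·τ²+35/111·τ³=109/37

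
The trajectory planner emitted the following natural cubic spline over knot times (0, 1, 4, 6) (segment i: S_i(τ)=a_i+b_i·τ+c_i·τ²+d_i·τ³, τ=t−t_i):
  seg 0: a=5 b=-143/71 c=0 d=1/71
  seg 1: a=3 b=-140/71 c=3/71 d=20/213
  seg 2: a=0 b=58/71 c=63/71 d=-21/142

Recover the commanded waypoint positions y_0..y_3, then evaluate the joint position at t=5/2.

y_0 = S_0(0) = a_0 = 5
y_1 = S_1(0) = a_1 = 3
y_2 = S_2(0) = a_2 = 0
y_3 = S_2(2) = 4
t_q=5/2 is in segment 1 (τ=3/2); S_1(τ)=129/284

y_0=5 y_1=3 y_2=0 y_3=4
S(5/2) = 129/284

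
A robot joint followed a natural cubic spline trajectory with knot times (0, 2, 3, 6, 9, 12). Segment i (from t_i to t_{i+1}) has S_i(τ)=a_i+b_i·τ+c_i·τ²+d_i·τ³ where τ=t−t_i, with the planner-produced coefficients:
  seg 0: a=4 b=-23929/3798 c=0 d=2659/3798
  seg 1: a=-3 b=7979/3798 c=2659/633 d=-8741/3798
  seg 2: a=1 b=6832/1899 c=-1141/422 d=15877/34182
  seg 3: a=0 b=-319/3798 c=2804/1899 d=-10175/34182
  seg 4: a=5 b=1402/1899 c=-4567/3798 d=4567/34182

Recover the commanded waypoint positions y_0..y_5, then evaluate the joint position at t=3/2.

y_0=4 y_1=-3 y_2=1 y_3=0 y_4=5 y_5=0
S(3/2) = -31273/10128

y_0 = S_0(0) = a_0 = 4
y_1 = S_1(0) = a_1 = -3
y_2 = S_2(0) = a_2 = 1
y_3 = S_3(0) = a_3 = 0
y_4 = S_4(0) = a_4 = 5
y_5 = S_4(3) = 0
t_q=3/2 is in segment 0 (τ=3/2); S_0(τ)=-31273/10128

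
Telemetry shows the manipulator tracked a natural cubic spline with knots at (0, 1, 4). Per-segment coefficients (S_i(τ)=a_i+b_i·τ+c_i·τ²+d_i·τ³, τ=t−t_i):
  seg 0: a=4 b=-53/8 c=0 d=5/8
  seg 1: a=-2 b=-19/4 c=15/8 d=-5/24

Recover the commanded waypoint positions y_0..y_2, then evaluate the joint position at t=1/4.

y_0=4 y_1=-2 y_2=-5
S(1/4) = 1205/512

y_0 = S_0(0) = a_0 = 4
y_1 = S_1(0) = a_1 = -2
y_2 = S_1(3) = -5
t_q=1/4 is in segment 0 (τ=1/4); S_0(τ)=1205/512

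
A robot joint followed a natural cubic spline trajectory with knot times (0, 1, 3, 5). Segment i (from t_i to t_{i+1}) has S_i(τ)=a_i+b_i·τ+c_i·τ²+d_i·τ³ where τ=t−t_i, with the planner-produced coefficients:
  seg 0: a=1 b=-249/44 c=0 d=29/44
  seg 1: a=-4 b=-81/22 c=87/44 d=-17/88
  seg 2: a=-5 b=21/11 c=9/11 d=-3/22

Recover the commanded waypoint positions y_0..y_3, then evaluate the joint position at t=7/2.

y_0 = S_0(0) = a_0 = 1
y_1 = S_1(0) = a_1 = -4
y_2 = S_2(0) = a_2 = -5
y_3 = S_2(2) = 1
t_q=7/2 is in segment 2 (τ=1/2); S_2(τ)=-679/176

y_0=1 y_1=-4 y_2=-5 y_3=1
S(7/2) = -679/176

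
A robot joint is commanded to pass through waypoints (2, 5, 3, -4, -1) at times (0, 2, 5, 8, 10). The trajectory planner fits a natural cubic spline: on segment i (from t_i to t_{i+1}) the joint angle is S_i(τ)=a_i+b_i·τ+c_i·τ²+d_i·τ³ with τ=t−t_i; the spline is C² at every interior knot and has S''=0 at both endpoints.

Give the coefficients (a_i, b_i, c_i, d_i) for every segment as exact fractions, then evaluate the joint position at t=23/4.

  seg 0: a=2 b=307/170 c=0 d=-13/170
  seg 1: a=5 b=151/170 c=-39/85 d=-91/4590
  seg 2: a=3 b=-12/5 c=-65/102 d=1009/4590
  seg 3: a=-4 b=-49/170 c=114/85 d=-19/85
S(23/4) = 2033/2176

Δ: Δ0=3/2, Δ1=-2/3, Δ2=-7/3, Δ3=3/2
row 1: diag=10, rhs=-13; c'=3/10, d'=-13/10
row 2: denom=12−3·3/10=111/10; d'=(-10−3·-13/10)/(111/10)=-61/111
row 3: denom=10−3·10/37=340/37; d'=(23−3·-61/111)/(340/37)=228/85
back: M3=228/85
back: M2=-61/111−10/37·228/85=-65/51
back: M1=-13/10−3/10·-65/51=-78/85
M: M0=0, M1=-78/85, M2=-65/51, M3=228/85, M4=0
seg 0: a=2, c=M0/2=0, d=(M1−M0)/(6·2)=-13/170, b=Δ0−h0·(2M0+M1)/6=307/170
seg 1: a=5, c=M1/2=-39/85, d=(M2−M1)/(6·3)=-91/4590, b=Δ1−h1·(2M1+M2)/6=151/170
seg 2: a=3, c=M2/2=-65/102, d=(M3−M2)/(6·3)=1009/4590, b=Δ2−h2·(2M2+M3)/6=-12/5
seg 3: a=-4, c=M3/2=114/85, d=(M4−M3)/(6·2)=-19/85, b=Δ3−h3·(2M3+M4)/6=-49/170
t_q=23/4 → seg 2, τ=3/4; S=3+-12/5·τ+-65/102·τ²+1009/4590·τ³=2033/2176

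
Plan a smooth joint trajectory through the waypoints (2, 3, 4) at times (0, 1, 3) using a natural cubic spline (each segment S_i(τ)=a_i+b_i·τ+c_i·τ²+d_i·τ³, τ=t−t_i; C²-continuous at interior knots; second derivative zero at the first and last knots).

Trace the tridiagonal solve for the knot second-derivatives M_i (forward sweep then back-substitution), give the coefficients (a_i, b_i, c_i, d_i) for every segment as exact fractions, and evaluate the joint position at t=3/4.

  seg 0: a=2 b=13/12 c=0 d=-1/12
  seg 1: a=3 b=5/6 c=-1/4 d=1/24
S(3/4) = 711/256

Δ: Δ0=1, Δ1=1/2
row 1: diag=6, rhs=-3; c'=1/3, d'=-1/2
back: M1=-1/2
M: M0=0, M1=-1/2, M2=0
seg 0: a=2, c=M0/2=0, d=(M1−M0)/(6·1)=-1/12, b=Δ0−h0·(2M0+M1)/6=13/12
seg 1: a=3, c=M1/2=-1/4, d=(M2−M1)/(6·2)=1/24, b=Δ1−h1·(2M1+M2)/6=5/6
t_q=3/4 → seg 0, τ=3/4; S=2+13/12·τ+0·τ²+-1/12·τ³=711/256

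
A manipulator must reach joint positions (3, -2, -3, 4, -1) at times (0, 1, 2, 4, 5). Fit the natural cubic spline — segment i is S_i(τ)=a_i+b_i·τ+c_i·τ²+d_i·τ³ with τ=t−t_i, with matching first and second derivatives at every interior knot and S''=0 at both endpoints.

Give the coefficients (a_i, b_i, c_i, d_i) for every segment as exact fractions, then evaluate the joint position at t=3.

Δ: Δ0=-5, Δ1=-1, Δ2=7/2, Δ3=-5
row 1: diag=4, rhs=24; c'=1/4, d'=6
row 2: denom=6−1·1/4=23/4; d'=(27−1·6)/(23/4)=84/23
row 3: denom=6−2·8/23=122/23; d'=(-51−2·84/23)/(122/23)=-1341/122
back: M3=-1341/122
back: M2=84/23−8/23·-1341/122=456/61
back: M1=6−1/4·456/61=252/61
M: M0=0, M1=252/61, M2=456/61, M3=-1341/122, M4=0
seg 0: a=3, c=M0/2=0, d=(M1−M0)/(6·1)=42/61, b=Δ0−h0·(2M0+M1)/6=-347/61
seg 1: a=-2, c=M1/2=126/61, d=(M2−M1)/(6·1)=34/61, b=Δ1−h1·(2M1+M2)/6=-221/61
seg 2: a=-3, c=M2/2=228/61, d=(M3−M2)/(6·2)=-751/488, b=Δ2−h2·(2M2+M3)/6=133/61
seg 3: a=4, c=M3/2=-1341/244, d=(M4−M3)/(6·1)=447/244, b=Δ3−h3·(2M3+M4)/6=-163/122
t_q=3 → seg 2, τ=1; S=-3+133/61·τ+228/61·τ²+-751/488·τ³=673/488

  seg 0: a=3 b=-347/61 c=0 d=42/61
  seg 1: a=-2 b=-221/61 c=126/61 d=34/61
  seg 2: a=-3 b=133/61 c=228/61 d=-751/488
  seg 3: a=4 b=-163/122 c=-1341/244 d=447/244
S(3) = 673/488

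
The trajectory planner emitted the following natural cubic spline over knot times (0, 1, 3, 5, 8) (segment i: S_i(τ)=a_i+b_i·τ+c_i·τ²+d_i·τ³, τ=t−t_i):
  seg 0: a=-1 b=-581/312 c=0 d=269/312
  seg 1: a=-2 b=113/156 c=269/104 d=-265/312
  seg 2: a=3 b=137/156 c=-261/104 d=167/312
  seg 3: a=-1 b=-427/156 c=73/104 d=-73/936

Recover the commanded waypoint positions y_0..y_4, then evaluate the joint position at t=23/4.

y_0=-1 y_1=-2 y_2=3 y_3=-1 y_4=-5
S(23/4) = -17911/6656

y_0 = S_0(0) = a_0 = -1
y_1 = S_1(0) = a_1 = -2
y_2 = S_2(0) = a_2 = 3
y_3 = S_3(0) = a_3 = -1
y_4 = S_3(3) = -5
t_q=23/4 is in segment 3 (τ=3/4); S_3(τ)=-17911/6656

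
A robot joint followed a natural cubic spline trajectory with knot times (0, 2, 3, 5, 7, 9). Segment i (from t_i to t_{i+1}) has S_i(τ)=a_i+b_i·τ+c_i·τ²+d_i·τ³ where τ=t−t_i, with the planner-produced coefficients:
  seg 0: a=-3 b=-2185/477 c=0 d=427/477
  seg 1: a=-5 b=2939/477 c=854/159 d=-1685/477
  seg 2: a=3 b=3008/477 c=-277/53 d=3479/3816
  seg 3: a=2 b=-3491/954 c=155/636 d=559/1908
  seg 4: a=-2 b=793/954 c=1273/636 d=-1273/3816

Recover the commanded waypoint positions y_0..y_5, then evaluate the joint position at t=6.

y_0=-3 y_1=-5 y_2=3 y_3=2 y_4=-2 y_5=5
S(6) = -119/106

y_0 = S_0(0) = a_0 = -3
y_1 = S_1(0) = a_1 = -5
y_2 = S_2(0) = a_2 = 3
y_3 = S_3(0) = a_3 = 2
y_4 = S_4(0) = a_4 = -2
y_5 = S_4(2) = 5
t_q=6 is in segment 3 (τ=1); S_3(τ)=-119/106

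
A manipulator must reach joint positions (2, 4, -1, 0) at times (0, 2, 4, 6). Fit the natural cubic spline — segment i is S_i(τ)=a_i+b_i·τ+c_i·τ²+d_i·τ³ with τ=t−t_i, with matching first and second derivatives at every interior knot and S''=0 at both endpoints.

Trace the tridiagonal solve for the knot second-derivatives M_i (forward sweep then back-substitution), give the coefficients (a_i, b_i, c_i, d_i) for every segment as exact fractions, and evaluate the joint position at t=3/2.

  seg 0: a=2 b=32/15 c=0 d=-17/60
  seg 1: a=4 b=-19/15 c=-17/10 d=13/24
  seg 2: a=-1 b=-47/30 c=31/20 d=-31/120
S(3/2) = 679/160

Δ: Δ0=1, Δ1=-5/2, Δ2=1/2
row 1: diag=8, rhs=-21; c'=1/4, d'=-21/8
row 2: denom=8−2·1/4=15/2; d'=(18−2·-21/8)/(15/2)=31/10
back: M2=31/10
back: M1=-21/8−1/4·31/10=-17/5
M: M0=0, M1=-17/5, M2=31/10, M3=0
seg 0: a=2, c=M0/2=0, d=(M1−M0)/(6·2)=-17/60, b=Δ0−h0·(2M0+M1)/6=32/15
seg 1: a=4, c=M1/2=-17/10, d=(M2−M1)/(6·2)=13/24, b=Δ1−h1·(2M1+M2)/6=-19/15
seg 2: a=-1, c=M2/2=31/20, d=(M3−M2)/(6·2)=-31/120, b=Δ2−h2·(2M2+M3)/6=-47/30
t_q=3/2 → seg 0, τ=3/2; S=2+32/15·τ+0·τ²+-17/60·τ³=679/160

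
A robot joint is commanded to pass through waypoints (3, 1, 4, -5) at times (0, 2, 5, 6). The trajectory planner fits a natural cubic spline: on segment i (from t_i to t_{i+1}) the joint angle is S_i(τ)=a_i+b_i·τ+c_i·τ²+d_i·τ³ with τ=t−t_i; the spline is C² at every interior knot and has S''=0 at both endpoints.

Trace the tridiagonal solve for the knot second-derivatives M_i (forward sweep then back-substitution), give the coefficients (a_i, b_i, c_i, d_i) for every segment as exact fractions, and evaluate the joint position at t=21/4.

Δ: Δ0=-1, Δ1=1, Δ2=-9
row 1: diag=10, rhs=12; c'=3/10, d'=6/5
row 2: denom=8−3·3/10=71/10; d'=(-60−3·6/5)/(71/10)=-636/71
back: M2=-636/71
back: M1=6/5−3/10·-636/71=276/71
M: M0=0, M1=276/71, M2=-636/71, M3=0
seg 0: a=3, c=M0/2=0, d=(M1−M0)/(6·2)=23/71, b=Δ0−h0·(2M0+M1)/6=-163/71
seg 1: a=1, c=M1/2=138/71, d=(M2−M1)/(6·3)=-152/213, b=Δ1−h1·(2M1+M2)/6=113/71
seg 2: a=4, c=M2/2=-318/71, d=(M3−M2)/(6·1)=106/71, b=Δ2−h2·(2M2+M3)/6=-427/71
t_q=21/4 → seg 2, τ=1/4; S=4+-427/71·τ+-318/71·τ²+106/71·τ³=5089/2272

  seg 0: a=3 b=-163/71 c=0 d=23/71
  seg 1: a=1 b=113/71 c=138/71 d=-152/213
  seg 2: a=4 b=-427/71 c=-318/71 d=106/71
S(21/4) = 5089/2272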